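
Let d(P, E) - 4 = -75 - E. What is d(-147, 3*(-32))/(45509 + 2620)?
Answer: 25/48129 ≈ 0.00051944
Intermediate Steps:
d(P, E) = -71 - E (d(P, E) = 4 + (-75 - E) = -71 - E)
d(-147, 3*(-32))/(45509 + 2620) = (-71 - 3*(-32))/(45509 + 2620) = (-71 - 1*(-96))/48129 = (-71 + 96)*(1/48129) = 25*(1/48129) = 25/48129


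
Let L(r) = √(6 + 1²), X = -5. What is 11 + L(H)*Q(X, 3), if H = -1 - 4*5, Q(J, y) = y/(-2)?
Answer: 11 - 3*√7/2 ≈ 7.0314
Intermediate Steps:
Q(J, y) = -y/2 (Q(J, y) = y*(-½) = -y/2)
H = -21 (H = -1 - 20 = -21)
L(r) = √7 (L(r) = √(6 + 1) = √7)
11 + L(H)*Q(X, 3) = 11 + √7*(-½*3) = 11 + √7*(-3/2) = 11 - 3*√7/2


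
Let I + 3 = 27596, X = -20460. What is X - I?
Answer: -48053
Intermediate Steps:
I = 27593 (I = -3 + 27596 = 27593)
X - I = -20460 - 1*27593 = -20460 - 27593 = -48053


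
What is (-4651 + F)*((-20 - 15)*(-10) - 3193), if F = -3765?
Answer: 23926688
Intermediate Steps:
(-4651 + F)*((-20 - 15)*(-10) - 3193) = (-4651 - 3765)*((-20 - 15)*(-10) - 3193) = -8416*(-35*(-10) - 3193) = -8416*(350 - 3193) = -8416*(-2843) = 23926688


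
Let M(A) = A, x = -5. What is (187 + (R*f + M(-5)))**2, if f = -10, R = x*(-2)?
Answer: 6724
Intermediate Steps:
R = 10 (R = -5*(-2) = 10)
(187 + (R*f + M(-5)))**2 = (187 + (10*(-10) - 5))**2 = (187 + (-100 - 5))**2 = (187 - 105)**2 = 82**2 = 6724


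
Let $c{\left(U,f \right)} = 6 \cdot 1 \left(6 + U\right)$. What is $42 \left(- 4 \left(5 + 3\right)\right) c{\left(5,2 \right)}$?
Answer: $-88704$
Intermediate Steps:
$c{\left(U,f \right)} = 36 + 6 U$ ($c{\left(U,f \right)} = 6 \left(6 + U\right) = 36 + 6 U$)
$42 \left(- 4 \left(5 + 3\right)\right) c{\left(5,2 \right)} = 42 \left(- 4 \left(5 + 3\right)\right) \left(36 + 6 \cdot 5\right) = 42 \left(\left(-4\right) 8\right) \left(36 + 30\right) = 42 \left(-32\right) 66 = \left(-1344\right) 66 = -88704$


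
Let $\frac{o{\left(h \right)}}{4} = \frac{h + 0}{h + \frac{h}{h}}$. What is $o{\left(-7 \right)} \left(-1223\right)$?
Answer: $- \frac{17122}{3} \approx -5707.3$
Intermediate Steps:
$o{\left(h \right)} = \frac{4 h}{1 + h}$ ($o{\left(h \right)} = 4 \frac{h + 0}{h + \frac{h}{h}} = 4 \frac{h}{h + 1} = 4 \frac{h}{1 + h} = \frac{4 h}{1 + h}$)
$o{\left(-7 \right)} \left(-1223\right) = 4 \left(-7\right) \frac{1}{1 - 7} \left(-1223\right) = 4 \left(-7\right) \frac{1}{-6} \left(-1223\right) = 4 \left(-7\right) \left(- \frac{1}{6}\right) \left(-1223\right) = \frac{14}{3} \left(-1223\right) = - \frac{17122}{3}$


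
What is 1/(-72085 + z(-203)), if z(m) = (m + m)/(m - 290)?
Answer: -17/1225431 ≈ -1.3873e-5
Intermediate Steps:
z(m) = 2*m/(-290 + m) (z(m) = (2*m)/(-290 + m) = 2*m/(-290 + m))
1/(-72085 + z(-203)) = 1/(-72085 + 2*(-203)/(-290 - 203)) = 1/(-72085 + 2*(-203)/(-493)) = 1/(-72085 + 2*(-203)*(-1/493)) = 1/(-72085 + 14/17) = 1/(-1225431/17) = -17/1225431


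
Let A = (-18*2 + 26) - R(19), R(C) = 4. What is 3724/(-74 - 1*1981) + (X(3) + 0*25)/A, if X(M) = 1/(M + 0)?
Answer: -17607/9590 ≈ -1.8360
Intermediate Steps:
X(M) = 1/M
A = -14 (A = (-18*2 + 26) - 1*4 = (-36 + 26) - 4 = -10 - 4 = -14)
3724/(-74 - 1*1981) + (X(3) + 0*25)/A = 3724/(-74 - 1*1981) + (1/3 + 0*25)/(-14) = 3724/(-74 - 1981) + (1/3 + 0)*(-1/14) = 3724/(-2055) + (1/3)*(-1/14) = 3724*(-1/2055) - 1/42 = -3724/2055 - 1/42 = -17607/9590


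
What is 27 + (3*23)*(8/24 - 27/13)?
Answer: -1213/13 ≈ -93.308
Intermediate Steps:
27 + (3*23)*(8/24 - 27/13) = 27 + 69*(8*(1/24) - 27*1/13) = 27 + 69*(⅓ - 27/13) = 27 + 69*(-68/39) = 27 - 1564/13 = -1213/13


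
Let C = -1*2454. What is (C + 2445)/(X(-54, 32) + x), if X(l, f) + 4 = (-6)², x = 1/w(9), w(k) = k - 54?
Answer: -405/1439 ≈ -0.28145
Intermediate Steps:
w(k) = -54 + k
C = -2454
x = -1/45 (x = 1/(-54 + 9) = 1/(-45) = -1/45 ≈ -0.022222)
X(l, f) = 32 (X(l, f) = -4 + (-6)² = -4 + 36 = 32)
(C + 2445)/(X(-54, 32) + x) = (-2454 + 2445)/(32 - 1/45) = -9/1439/45 = -9*45/1439 = -405/1439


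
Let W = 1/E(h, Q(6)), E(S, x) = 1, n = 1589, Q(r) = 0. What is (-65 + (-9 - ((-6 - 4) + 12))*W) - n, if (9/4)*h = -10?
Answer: -1665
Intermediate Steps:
h = -40/9 (h = (4/9)*(-10) = -40/9 ≈ -4.4444)
W = 1 (W = 1/1 = 1)
(-65 + (-9 - ((-6 - 4) + 12))*W) - n = (-65 + (-9 - ((-6 - 4) + 12))*1) - 1*1589 = (-65 + (-9 - (-10 + 12))*1) - 1589 = (-65 + (-9 - 1*2)*1) - 1589 = (-65 + (-9 - 2)*1) - 1589 = (-65 - 11*1) - 1589 = (-65 - 11) - 1589 = -76 - 1589 = -1665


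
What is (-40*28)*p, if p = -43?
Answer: 48160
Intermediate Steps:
(-40*28)*p = -40*28*(-43) = -1120*(-43) = 48160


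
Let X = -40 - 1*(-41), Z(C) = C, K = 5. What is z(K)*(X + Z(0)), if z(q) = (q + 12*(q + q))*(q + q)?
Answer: 1250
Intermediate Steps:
X = 1 (X = -40 + 41 = 1)
z(q) = 50*q² (z(q) = (q + 12*(2*q))*(2*q) = (q + 24*q)*(2*q) = (25*q)*(2*q) = 50*q²)
z(K)*(X + Z(0)) = (50*5²)*(1 + 0) = (50*25)*1 = 1250*1 = 1250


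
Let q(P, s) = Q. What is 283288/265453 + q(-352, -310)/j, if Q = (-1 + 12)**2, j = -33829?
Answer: 9551229939/8980009537 ≈ 1.0636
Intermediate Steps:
Q = 121 (Q = 11**2 = 121)
q(P, s) = 121
283288/265453 + q(-352, -310)/j = 283288/265453 + 121/(-33829) = 283288*(1/265453) + 121*(-1/33829) = 283288/265453 - 121/33829 = 9551229939/8980009537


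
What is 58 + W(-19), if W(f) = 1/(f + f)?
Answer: 2203/38 ≈ 57.974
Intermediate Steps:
W(f) = 1/(2*f)
58 + W(-19) = 58 + (½)/(-19) = 58 + (½)*(-1/19) = 58 - 1/38 = 2203/38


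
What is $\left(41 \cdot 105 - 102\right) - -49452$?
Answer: $53655$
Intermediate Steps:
$\left(41 \cdot 105 - 102\right) - -49452 = \left(4305 - 102\right) + 49452 = 4203 + 49452 = 53655$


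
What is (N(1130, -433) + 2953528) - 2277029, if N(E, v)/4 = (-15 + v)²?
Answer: 1479315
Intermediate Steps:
N(E, v) = 4*(-15 + v)²
(N(1130, -433) + 2953528) - 2277029 = (4*(-15 - 433)² + 2953528) - 2277029 = (4*(-448)² + 2953528) - 2277029 = (4*200704 + 2953528) - 2277029 = (802816 + 2953528) - 2277029 = 3756344 - 2277029 = 1479315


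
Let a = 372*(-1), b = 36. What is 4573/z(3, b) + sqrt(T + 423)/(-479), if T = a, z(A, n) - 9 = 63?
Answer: 4573/72 - sqrt(51)/479 ≈ 63.499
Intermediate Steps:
a = -372
z(A, n) = 72 (z(A, n) = 9 + 63 = 72)
T = -372
4573/z(3, b) + sqrt(T + 423)/(-479) = 4573/72 + sqrt(-372 + 423)/(-479) = 4573*(1/72) + sqrt(51)*(-1/479) = 4573/72 - sqrt(51)/479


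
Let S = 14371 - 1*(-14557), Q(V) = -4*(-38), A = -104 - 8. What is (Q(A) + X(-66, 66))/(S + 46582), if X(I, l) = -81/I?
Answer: 3371/1661220 ≈ 0.0020292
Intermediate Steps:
A = -112
Q(V) = 152
S = 28928 (S = 14371 + 14557 = 28928)
(Q(A) + X(-66, 66))/(S + 46582) = (152 - 81/(-66))/(28928 + 46582) = (152 - 81*(-1/66))/75510 = (152 + 27/22)*(1/75510) = (3371/22)*(1/75510) = 3371/1661220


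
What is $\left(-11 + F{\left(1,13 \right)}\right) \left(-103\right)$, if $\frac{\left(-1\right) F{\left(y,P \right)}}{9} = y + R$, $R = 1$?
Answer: $2987$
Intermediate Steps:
$F{\left(y,P \right)} = -9 - 9 y$ ($F{\left(y,P \right)} = - 9 \left(y + 1\right) = - 9 \left(1 + y\right) = -9 - 9 y$)
$\left(-11 + F{\left(1,13 \right)}\right) \left(-103\right) = \left(-11 - 18\right) \left(-103\right) = \left(-29\right) \left(-103\right) = 2987$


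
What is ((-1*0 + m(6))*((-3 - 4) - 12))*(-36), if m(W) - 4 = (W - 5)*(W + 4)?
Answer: 9576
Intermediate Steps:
m(W) = 4 + (-5 + W)*(4 + W) (m(W) = 4 + (W - 5)*(W + 4) = 4 + (-5 + W)*(4 + W))
((-1*0 + m(6))*((-3 - 4) - 12))*(-36) = ((-1*0 + (-16 + 6**2 - 1*6))*((-3 - 4) - 12))*(-36) = ((0 + (-16 + 36 - 6))*(-7 - 12))*(-36) = ((0 + 14)*(-19))*(-36) = (14*(-19))*(-36) = -266*(-36) = 9576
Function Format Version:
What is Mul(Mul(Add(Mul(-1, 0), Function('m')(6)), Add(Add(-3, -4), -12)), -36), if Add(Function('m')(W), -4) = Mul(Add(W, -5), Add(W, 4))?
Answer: 9576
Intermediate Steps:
Function('m')(W) = Add(4, Mul(Add(-5, W), Add(4, W))) (Function('m')(W) = Add(4, Mul(Add(W, -5), Add(W, 4))) = Add(4, Mul(Add(-5, W), Add(4, W))))
Mul(Mul(Add(Mul(-1, 0), Function('m')(6)), Add(Add(-3, -4), -12)), -36) = Mul(Mul(Add(Mul(-1, 0), Add(-16, Pow(6, 2), Mul(-1, 6))), Add(Add(-3, -4), -12)), -36) = Mul(Mul(Add(0, Add(-16, 36, -6)), Add(-7, -12)), -36) = Mul(Mul(Add(0, 14), -19), -36) = Mul(Mul(14, -19), -36) = Mul(-266, -36) = 9576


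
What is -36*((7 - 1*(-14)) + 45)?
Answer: -2376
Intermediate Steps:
-36*((7 - 1*(-14)) + 45) = -36*((7 + 14) + 45) = -36*(21 + 45) = -36*66 = -2376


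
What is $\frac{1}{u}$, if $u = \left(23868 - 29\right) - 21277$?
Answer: $\frac{1}{2562} \approx 0.00039032$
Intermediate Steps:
$u = 2562$ ($u = 23839 - 21277 = 2562$)
$\frac{1}{u} = \frac{1}{2562}$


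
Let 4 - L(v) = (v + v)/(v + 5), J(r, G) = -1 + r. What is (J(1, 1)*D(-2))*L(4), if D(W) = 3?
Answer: 0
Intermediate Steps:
L(v) = 4 - 2*v/(5 + v) (L(v) = 4 - (v + v)/(v + 5) = 4 - 2*v/(5 + v))
(J(1, 1)*D(-2))*L(4) = ((-1 + 1)*3)*(2*(10 + 4)/(5 + 4)) = (0*3)*(2*14/9) = 0*(2*(1/9)*14) = 0*(28/9) = 0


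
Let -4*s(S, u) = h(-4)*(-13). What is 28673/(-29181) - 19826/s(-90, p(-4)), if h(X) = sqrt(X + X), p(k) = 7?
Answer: -28673/29181 + 19826*I*sqrt(2)/13 ≈ -0.98259 + 2156.8*I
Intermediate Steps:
h(X) = sqrt(2)*sqrt(X) (h(X) = sqrt(2*X) = sqrt(2)*sqrt(X))
s(S, u) = 13*I*sqrt(2)/2 (s(S, u) = -sqrt(2)*sqrt(-4)*(-13)/4 = -sqrt(2)*(2*I)*(-13)/4 = -2*I*sqrt(2)*(-13)/4 = -(-13)*I*sqrt(2)/2 = 13*I*sqrt(2)/2)
28673/(-29181) - 19826/s(-90, p(-4)) = 28673/(-29181) - 19826*(-I*sqrt(2)/13) = 28673*(-1/29181) - (-19826)*I*sqrt(2)/13 = -28673/29181 + 19826*I*sqrt(2)/13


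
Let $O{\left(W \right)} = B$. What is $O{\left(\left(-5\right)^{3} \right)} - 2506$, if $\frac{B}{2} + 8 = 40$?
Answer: $-2442$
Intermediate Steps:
$B = 64$ ($B = -16 + 2 \cdot 40 = -16 + 80 = 64$)
$O{\left(W \right)} = 64$
$O{\left(\left(-5\right)^{3} \right)} - 2506 = 64 - 2506 = -2442$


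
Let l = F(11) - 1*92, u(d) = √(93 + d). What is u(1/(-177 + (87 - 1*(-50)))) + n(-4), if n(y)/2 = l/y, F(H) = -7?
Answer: 99/2 + √37190/20 ≈ 59.142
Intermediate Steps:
l = -99 (l = -7 - 1*92 = -7 - 92 = -99)
n(y) = -198/y (n(y) = 2*(-99/y) = -198/y)
u(1/(-177 + (87 - 1*(-50)))) + n(-4) = √(93 + 1/(-177 + (87 - 1*(-50)))) - 198/(-4) = √(93 + 1/(-177 + (87 + 50))) - 198*(-¼) = √(93 + 1/(-177 + 137)) + 99/2 = √(93 + 1/(-40)) + 99/2 = √(93 - 1/40) + 99/2 = √(3719/40) + 99/2 = √37190/20 + 99/2 = 99/2 + √37190/20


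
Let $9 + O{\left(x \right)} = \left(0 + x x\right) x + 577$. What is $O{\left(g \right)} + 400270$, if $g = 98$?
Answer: $1342030$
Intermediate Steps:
$O{\left(x \right)} = 568 + x^{3}$ ($O{\left(x \right)} = -9 + \left(\left(0 + x x\right) x + 577\right) = -9 + \left(\left(0 + x^{2}\right) x + 577\right) = -9 + \left(x^{2} x + 577\right) = -9 + \left(x^{3} + 577\right) = -9 + \left(577 + x^{3}\right) = 568 + x^{3}$)
$O{\left(g \right)} + 400270 = \left(568 + 98^{3}\right) + 400270 = \left(568 + 941192\right) + 400270 = 941760 + 400270 = 1342030$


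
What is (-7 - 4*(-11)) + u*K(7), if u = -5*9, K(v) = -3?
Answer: 172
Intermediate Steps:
u = -45
(-7 - 4*(-11)) + u*K(7) = (-7 - 4*(-11)) - 45*(-3) = (-7 + 44) + 135 = 37 + 135 = 172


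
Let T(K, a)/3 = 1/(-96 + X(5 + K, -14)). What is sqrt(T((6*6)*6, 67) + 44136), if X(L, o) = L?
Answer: sqrt(27585015)/25 ≈ 210.09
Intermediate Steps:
T(K, a) = 3/(-91 + K) (T(K, a) = 3/(-96 + (5 + K)) = 3/(-91 + K))
sqrt(T((6*6)*6, 67) + 44136) = sqrt(3/(-91 + (6*6)*6) + 44136) = sqrt(3/(-91 + 36*6) + 44136) = sqrt(3/(-91 + 216) + 44136) = sqrt(3/125 + 44136) = sqrt(5517003/125) = sqrt(27585015)/25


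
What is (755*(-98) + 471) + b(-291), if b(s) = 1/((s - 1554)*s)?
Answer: -39471983504/536895 ≈ -73519.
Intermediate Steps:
b(s) = 1/(s*(-1554 + s)) (b(s) = 1/((-1554 + s)*s) = 1/(s*(-1554 + s)))
(755*(-98) + 471) + b(-291) = (755*(-98) + 471) + 1/((-291)*(-1554 - 291)) = (-73990 + 471) - 1/291/(-1845) = -73519 - 1/291*(-1/1845) = -73519 + 1/536895 = -39471983504/536895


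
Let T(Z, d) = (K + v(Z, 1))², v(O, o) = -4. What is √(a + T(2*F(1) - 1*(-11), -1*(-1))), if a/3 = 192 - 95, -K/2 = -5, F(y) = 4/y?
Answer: √327 ≈ 18.083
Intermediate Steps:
K = 10 (K = -2*(-5) = 10)
a = 291 (a = 3*(192 - 95) = 3*97 = 291)
T(Z, d) = 36 (T(Z, d) = (10 - 4)² = 6² = 36)
√(a + T(2*F(1) - 1*(-11), -1*(-1))) = √(291 + 36) = √327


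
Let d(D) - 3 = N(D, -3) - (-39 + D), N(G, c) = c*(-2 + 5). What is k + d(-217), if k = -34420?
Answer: -34170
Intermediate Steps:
N(G, c) = 3*c (N(G, c) = c*3 = 3*c)
d(D) = 33 - D (d(D) = 3 + (3*(-3) - (-39 + D)) = 3 + (-9 + (39 - D)) = 3 + (30 - D) = 33 - D)
k + d(-217) = -34420 + (33 - 1*(-217)) = -34420 + (33 + 217) = -34420 + 250 = -34170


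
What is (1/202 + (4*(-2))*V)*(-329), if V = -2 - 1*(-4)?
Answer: 1062999/202 ≈ 5262.4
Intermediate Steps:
V = 2 (V = -2 + 4 = 2)
(1/202 + (4*(-2))*V)*(-329) = (1/202 + (4*(-2))*2)*(-329) = (1/202 - 8*2)*(-329) = (1/202 - 16)*(-329) = -3231/202*(-329) = 1062999/202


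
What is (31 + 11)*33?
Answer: 1386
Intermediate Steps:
(31 + 11)*33 = 42*33 = 1386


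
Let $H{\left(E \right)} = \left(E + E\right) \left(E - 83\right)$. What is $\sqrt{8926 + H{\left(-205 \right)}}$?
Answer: $\sqrt{127006} \approx 356.38$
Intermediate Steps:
$H{\left(E \right)} = 2 E \left(-83 + E\right)$
$\sqrt{8926 + H{\left(-205 \right)}} = \sqrt{8926 + 2 \left(-205\right) \left(-83 - 205\right)} = \sqrt{8926 + 2 \left(-205\right) \left(-288\right)} = \sqrt{8926 + 118080} = \sqrt{127006}$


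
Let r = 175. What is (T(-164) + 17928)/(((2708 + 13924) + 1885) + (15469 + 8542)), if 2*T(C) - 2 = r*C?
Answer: 1193/14176 ≈ 0.084156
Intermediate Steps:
T(C) = 1 + 175*C/2 (T(C) = 1 + (175*C)/2 = 1 + 175*C/2)
(T(-164) + 17928)/(((2708 + 13924) + 1885) + (15469 + 8542)) = ((1 + (175/2)*(-164)) + 17928)/(((2708 + 13924) + 1885) + (15469 + 8542)) = ((1 - 14350) + 17928)/((16632 + 1885) + 24011) = (-14349 + 17928)/(18517 + 24011) = 3579/42528 = 3579*(1/42528) = 1193/14176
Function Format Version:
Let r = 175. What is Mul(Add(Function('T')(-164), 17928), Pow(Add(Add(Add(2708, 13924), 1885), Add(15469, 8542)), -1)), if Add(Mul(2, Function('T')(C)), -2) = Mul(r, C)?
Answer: Rational(1193, 14176) ≈ 0.084156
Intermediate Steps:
Function('T')(C) = Add(1, Mul(Rational(175, 2), C)) (Function('T')(C) = Add(1, Mul(Rational(1, 2), Mul(175, C))) = Add(1, Mul(Rational(175, 2), C)))
Mul(Add(Function('T')(-164), 17928), Pow(Add(Add(Add(2708, 13924), 1885), Add(15469, 8542)), -1)) = Mul(Add(Add(1, Mul(Rational(175, 2), -164)), 17928), Pow(Add(Add(Add(2708, 13924), 1885), Add(15469, 8542)), -1)) = Mul(Add(Add(1, -14350), 17928), Pow(Add(Add(16632, 1885), 24011), -1)) = Mul(Add(-14349, 17928), Pow(Add(18517, 24011), -1)) = Mul(3579, Pow(42528, -1)) = Mul(3579, Rational(1, 42528)) = Rational(1193, 14176)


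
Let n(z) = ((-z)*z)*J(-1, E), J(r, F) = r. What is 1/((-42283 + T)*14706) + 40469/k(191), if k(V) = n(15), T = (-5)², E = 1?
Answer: 2794367129243/15536153700 ≈ 179.86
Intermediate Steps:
T = 25
n(z) = z² (n(z) = ((-z)*z)*(-1) = -z²*(-1) = z²)
k(V) = 225 (k(V) = 15² = 225)
1/((-42283 + T)*14706) + 40469/k(191) = 1/((-42283 + 25)*14706) + 40469/225 = (1/14706)/(-42258) + 40469*(1/225) = -1/42258*1/14706 + 40469/225 = -1/621446148 + 40469/225 = 2794367129243/15536153700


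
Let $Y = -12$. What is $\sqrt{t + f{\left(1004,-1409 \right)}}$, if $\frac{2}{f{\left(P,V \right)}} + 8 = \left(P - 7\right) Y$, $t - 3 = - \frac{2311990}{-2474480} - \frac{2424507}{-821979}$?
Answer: $\frac{\sqrt{70864093871428921895541001458}}{101461233226476} \approx 2.6237$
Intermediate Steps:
$t = \frac{466723769911}{67799019864}$ ($t = 3 - \left(- \frac{808169}{273993} - \frac{231199}{247448}\right) = 3 - - \frac{263326710319}{67799019864} = 3 + \left(\frac{231199}{247448} + \frac{808169}{273993}\right) = 3 + \frac{263326710319}{67799019864} = \frac{466723769911}{67799019864} \approx 6.8839$)
$f{\left(P,V \right)} = \frac{2}{76 - 12 P}$ ($f{\left(P,V \right)} = \frac{2}{-8 + \left(P - 7\right) \left(-12\right)} = \frac{2}{-8 + \left(-7 + P\right) \left(-12\right)} = \frac{2}{-8 - \left(-84 + 12 P\right)} = \frac{2}{76 - 12 P}$)
$\sqrt{t + f{\left(1004,-1409 \right)}} = \sqrt{\frac{466723769911}{67799019864} + \frac{1}{2 \left(19 - 3012\right)}} = \sqrt{\frac{466723769911}{67799019864} + \frac{1}{2 \left(-2993\right)}} = \sqrt{\frac{466723769911}{67799019864} + \frac{1}{2} \left(- \frac{1}{2993}\right)} = \sqrt{\frac{466723769911}{67799019864} - \frac{1}{5986}} = \sqrt{\frac{1396870343833691}{202922466452952}} = \frac{\sqrt{70864093871428921895541001458}}{101461233226476}$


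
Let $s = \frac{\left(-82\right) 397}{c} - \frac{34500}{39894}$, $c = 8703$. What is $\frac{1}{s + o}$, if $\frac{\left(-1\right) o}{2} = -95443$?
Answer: $\frac{57866247}{11045589931046} \approx 5.2389 \cdot 10^{-6}$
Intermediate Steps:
$s = - \frac{266493796}{57866247}$ ($s = \frac{\left(-82\right) 397}{8703} - \frac{34500}{39894} = \left(-32554\right) \frac{1}{8703} - \frac{5750}{6649} = - \frac{32554}{8703} - \frac{5750}{6649} = - \frac{266493796}{57866247} \approx -4.6053$)
$o = 190886$ ($o = \left(-2\right) \left(-95443\right) = 190886$)
$\frac{1}{s + o} = \frac{1}{- \frac{266493796}{57866247} + 190886} = \frac{1}{\frac{11045589931046}{57866247}} = \frac{57866247}{11045589931046}$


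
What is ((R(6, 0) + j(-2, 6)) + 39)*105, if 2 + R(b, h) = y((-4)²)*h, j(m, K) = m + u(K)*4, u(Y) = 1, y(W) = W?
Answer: 4095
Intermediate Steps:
j(m, K) = 4 + m (j(m, K) = m + 1*4 = m + 4 = 4 + m)
R(b, h) = -2 + 16*h (R(b, h) = -2 + (-4)²*h = -2 + 16*h)
((R(6, 0) + j(-2, 6)) + 39)*105 = (((-2 + 16*0) + (4 - 2)) + 39)*105 = (((-2 + 0) + 2) + 39)*105 = ((-2 + 2) + 39)*105 = (0 + 39)*105 = 39*105 = 4095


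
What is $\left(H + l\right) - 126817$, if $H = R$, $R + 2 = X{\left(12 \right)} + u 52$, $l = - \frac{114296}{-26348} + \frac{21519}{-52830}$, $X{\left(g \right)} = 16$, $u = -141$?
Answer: $- \frac{740895764041}{5523670} \approx -1.3413 \cdot 10^{5}$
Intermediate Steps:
$l = \frac{21711409}{5523670}$ ($l = \left(-114296\right) \left(- \frac{1}{26348}\right) + 21519 \left(- \frac{1}{52830}\right) = \frac{4082}{941} - \frac{2391}{5870} = \frac{21711409}{5523670} \approx 3.9306$)
$R = -7318$ ($R = -2 + \left(16 - 7332\right) = -2 - 7316 = -7318$)
$H = -7318$
$\left(H + l\right) - 126817 = \left(-7318 + \frac{21711409}{5523670}\right) - 126817 = - \frac{40400505651}{5523670} - 126817 = - \frac{740895764041}{5523670}$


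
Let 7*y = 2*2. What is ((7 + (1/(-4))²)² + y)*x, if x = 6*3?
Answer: 813663/896 ≈ 908.11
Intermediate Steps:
y = 4/7 (y = (2*2)/7 = (⅐)*4 = 4/7 ≈ 0.57143)
x = 18
((7 + (1/(-4))²)² + y)*x = ((7 + (1/(-4))²)² + 4/7)*18 = ((7 + (1*(-¼))²)² + 4/7)*18 = ((7 + (-¼)²)² + 4/7)*18 = ((7 + 1/16)² + 4/7)*18 = ((113/16)² + 4/7)*18 = (12769/256 + 4/7)*18 = (90407/1792)*18 = 813663/896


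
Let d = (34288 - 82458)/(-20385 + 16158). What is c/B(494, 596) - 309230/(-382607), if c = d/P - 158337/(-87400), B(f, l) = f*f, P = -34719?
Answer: 967944362902519002784067/1197616298025770986802400 ≈ 0.80823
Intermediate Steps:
B(f, l) = f²
d = 48170/4227 (d = -48170/(-4227) = -48170*(-1/4227) = 48170/4227 ≈ 11.396)
c = 23232886776781/12826580416200 (c = (48170/4227)/(-34719) - 158337/(-87400) = (48170/4227)*(-1/34719) - 158337*(-1/87400) = -48170/146757213 + 158337/87400 = 23232886776781/12826580416200 ≈ 1.8113)
c/B(494, 596) - 309230/(-382607) = 23232886776781/(12826580416200*(494²)) - 309230/(-382607) = (23232886776781/12826580416200)/244036 - 309230*(-1/382607) = (23232886776781/12826580416200)*(1/244036) + 309230/382607 = 23232886776781/3130147378447783200 + 309230/382607 = 967944362902519002784067/1197616298025770986802400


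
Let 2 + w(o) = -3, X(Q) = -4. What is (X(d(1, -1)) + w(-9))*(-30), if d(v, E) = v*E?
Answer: 270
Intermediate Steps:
d(v, E) = E*v
w(o) = -5 (w(o) = -2 - 3 = -5)
(X(d(1, -1)) + w(-9))*(-30) = (-4 - 5)*(-30) = -9*(-30) = 270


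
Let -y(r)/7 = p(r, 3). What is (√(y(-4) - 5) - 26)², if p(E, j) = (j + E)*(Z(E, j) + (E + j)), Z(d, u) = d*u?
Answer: 580 - 208*I*√6 ≈ 580.0 - 509.49*I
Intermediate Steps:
p(E, j) = (E + j)*(E + j + E*j) (p(E, j) = (j + E)*(E*j + (E + j)) = (E + j)*(E + j + E*j))
y(r) = -63 - 105*r - 28*r² (y(r) = -7*(r² + 3² + r*3² + 3*r² + 2*r*3) = -7*(r² + 9 + r*9 + 3*r² + 6*r) = -7*(r² + 9 + 9*r + 3*r² + 6*r) = -7*(9 + 4*r² + 15*r) = -63 - 105*r - 28*r²)
(√(y(-4) - 5) - 26)² = (√((-63 - 105*(-4) - 28*(-4)²) - 5) - 26)² = (√((-63 + 420 - 28*16) - 5) - 26)² = (√((-63 + 420 - 448) - 5) - 26)² = (√(-91 - 5) - 26)² = (√(-96) - 26)² = (4*I*√6 - 26)² = (-26 + 4*I*√6)²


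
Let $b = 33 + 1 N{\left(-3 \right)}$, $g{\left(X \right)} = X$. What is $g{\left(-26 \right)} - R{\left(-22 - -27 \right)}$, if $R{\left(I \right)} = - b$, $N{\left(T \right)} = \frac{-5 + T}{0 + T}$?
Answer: $\frac{29}{3} \approx 9.6667$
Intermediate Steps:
$N{\left(T \right)} = \frac{-5 + T}{T}$
$b = \frac{107}{3}$ ($b = 33 + 1 \frac{-5 - 3}{-3} = 33 + 1 \left(\left(- \frac{1}{3}\right) \left(-8\right)\right) = 33 + 1 \cdot \frac{8}{3} = 33 + \frac{8}{3} = \frac{107}{3} \approx 35.667$)
$R{\left(I \right)} = - \frac{107}{3}$ ($R{\left(I \right)} = \left(-1\right) \frac{107}{3} = - \frac{107}{3}$)
$g{\left(-26 \right)} - R{\left(-22 - -27 \right)} = -26 - - \frac{107}{3} = -26 + \frac{107}{3} = \frac{29}{3}$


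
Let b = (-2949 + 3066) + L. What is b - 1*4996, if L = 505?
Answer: -4374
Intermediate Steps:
b = 622 (b = (-2949 + 3066) + 505 = 117 + 505 = 622)
b - 1*4996 = 622 - 1*4996 = 622 - 4996 = -4374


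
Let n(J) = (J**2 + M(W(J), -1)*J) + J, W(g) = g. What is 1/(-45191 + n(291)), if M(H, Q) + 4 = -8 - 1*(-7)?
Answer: 1/38326 ≈ 2.6092e-5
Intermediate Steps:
M(H, Q) = -5 (M(H, Q) = -4 + (-8 - 1*(-7)) = -4 + (-8 + 7) = -4 - 1 = -5)
n(J) = J**2 - 4*J (n(J) = (J**2 - 5*J) + J = J**2 - 4*J)
1/(-45191 + n(291)) = 1/(-45191 + 291*(-4 + 291)) = 1/(-45191 + 291*287) = 1/(-45191 + 83517) = 1/38326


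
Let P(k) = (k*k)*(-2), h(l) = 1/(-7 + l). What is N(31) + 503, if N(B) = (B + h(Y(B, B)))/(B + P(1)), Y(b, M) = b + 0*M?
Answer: 350833/696 ≈ 504.07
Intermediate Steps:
Y(b, M) = b (Y(b, M) = b + 0 = b)
P(k) = -2*k² (P(k) = k²*(-2) = -2*k²)
N(B) = (B + 1/(-7 + B))/(-2 + B) (N(B) = (B + 1/(-7 + B))/(B - 2*1²) = (B + 1/(-7 + B))/(B - 2*1) = (B + 1/(-7 + B))/(B - 2) = (B + 1/(-7 + B))/(-2 + B))
N(31) + 503 = (1 + 31*(-7 + 31))/((-7 + 31)*(-2 + 31)) + 503 = (1 + 31*24)/(24*29) + 503 = (1/24)*(1/29)*(1 + 744) + 503 = (1/24)*(1/29)*745 + 503 = 745/696 + 503 = 350833/696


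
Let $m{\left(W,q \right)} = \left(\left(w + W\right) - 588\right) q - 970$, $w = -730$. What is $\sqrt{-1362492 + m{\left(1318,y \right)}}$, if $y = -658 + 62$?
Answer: $i \sqrt{1363462} \approx 1167.7 i$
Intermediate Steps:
$y = -596$
$m{\left(W,q \right)} = -970 + q \left(-1318 + W\right)$ ($m{\left(W,q \right)} = \left(\left(-730 + W\right) - 588\right) q - 970 = \left(-1318 + W\right) q - 970 = q \left(-1318 + W\right) - 970 = -970 + q \left(-1318 + W\right)$)
$\sqrt{-1362492 + m{\left(1318,y \right)}} = \sqrt{-1362492 - 970} = \sqrt{-1363462} = i \sqrt{1363462}$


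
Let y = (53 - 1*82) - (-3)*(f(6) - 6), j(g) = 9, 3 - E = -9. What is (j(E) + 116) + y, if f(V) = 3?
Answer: 87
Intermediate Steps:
E = 12 (E = 3 - 1*(-9) = 3 + 9 = 12)
y = -38 (y = (53 - 1*82) - (-3)*(3 - 6) = (53 - 82) - (-3)*(-3) = -29 - 1*9 = -29 - 9 = -38)
(j(E) + 116) + y = (9 + 116) - 38 = 125 - 38 = 87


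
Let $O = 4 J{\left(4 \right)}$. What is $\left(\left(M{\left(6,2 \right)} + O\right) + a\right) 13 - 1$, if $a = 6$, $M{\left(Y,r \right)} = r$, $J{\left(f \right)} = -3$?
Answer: $-53$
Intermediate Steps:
$O = -12$ ($O = 4 \left(-3\right) = -12$)
$\left(\left(M{\left(6,2 \right)} + O\right) + a\right) 13 - 1 = \left(\left(2 - 12\right) + 6\right) 13 - 1 = \left(-10 + 6\right) 13 - 1 = \left(-4\right) 13 - 1 = -52 - 1 = -53$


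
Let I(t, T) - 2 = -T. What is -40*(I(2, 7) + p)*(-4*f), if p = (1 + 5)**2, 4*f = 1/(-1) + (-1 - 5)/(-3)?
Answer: 1240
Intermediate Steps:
I(t, T) = 2 - T
f = 1/4 (f = (1/(-1) + (-1 - 5)/(-3))/4 = (1*(-1) - 6*(-1/3))/4 = (-1 + 2)/4 = (1/4)*1 = 1/4 ≈ 0.25000)
p = 36 (p = 6**2 = 36)
-40*(I(2, 7) + p)*(-4*f) = -40*((2 - 1*7) + 36)*(-4*1/4) = -40*((2 - 7) + 36)*(-1) = -40*(-5 + 36)*(-1) = -1240*(-1) = -40*(-31) = 1240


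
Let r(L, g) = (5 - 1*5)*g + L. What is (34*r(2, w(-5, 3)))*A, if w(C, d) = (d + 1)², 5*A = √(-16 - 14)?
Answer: 68*I*√30/5 ≈ 74.49*I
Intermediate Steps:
A = I*√30/5 (A = √(-16 - 14)/5 = √(-30)/5 = (I*√30)/5 = I*√30/5 ≈ 1.0954*I)
w(C, d) = (1 + d)²
r(L, g) = L (r(L, g) = (5 - 5)*g + L = 0*g + L = 0 + L = L)
(34*r(2, w(-5, 3)))*A = (34*2)*(I*√30/5) = 68*(I*√30/5) = 68*I*√30/5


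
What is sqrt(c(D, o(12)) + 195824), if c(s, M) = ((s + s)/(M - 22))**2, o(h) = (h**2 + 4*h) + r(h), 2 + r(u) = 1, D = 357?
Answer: 2*sqrt(1398359765)/169 ≈ 442.54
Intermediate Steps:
r(u) = -1 (r(u) = -2 + 1 = -1)
o(h) = -1 + h**2 + 4*h (o(h) = (h**2 + 4*h) - 1 = -1 + h**2 + 4*h)
c(s, M) = 4*s**2/(-22 + M)**2 (c(s, M) = ((2*s)/(-22 + M))**2 = (2*s/(-22 + M))**2 = 4*s**2/(-22 + M)**2)
sqrt(c(D, o(12)) + 195824) = sqrt(4*357**2/(-22 + (-1 + 12**2 + 4*12))**2 + 195824) = sqrt(4*127449/(-22 + (-1 + 144 + 48))**2 + 195824) = sqrt(4*127449/(-22 + 191)**2 + 195824) = sqrt(4*127449/169**2 + 195824) = sqrt(4*127449*(1/28561) + 195824) = sqrt(509796/28561 + 195824) = sqrt(5593439060/28561) = 2*sqrt(1398359765)/169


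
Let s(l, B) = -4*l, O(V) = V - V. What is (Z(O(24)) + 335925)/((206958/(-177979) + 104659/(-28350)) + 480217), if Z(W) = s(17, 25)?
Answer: 1694635226635050/2423008655545589 ≈ 0.69939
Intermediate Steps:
O(V) = 0
Z(W) = -68 (Z(W) = -4*17 = -68)
(Z(O(24)) + 335925)/((206958/(-177979) + 104659/(-28350)) + 480217) = (-68 + 335925)/((206958/(-177979) + 104659/(-28350)) + 480217) = 335857/((206958*(-1/177979) + 104659*(-1/28350)) + 480217) = 335857/((-206958/177979 - 104659/28350) + 480217) = 335857/(-24494363461/5045704650 + 480217) = 335857/(2423008655545589/5045704650) = 335857*(5045704650/2423008655545589) = 1694635226635050/2423008655545589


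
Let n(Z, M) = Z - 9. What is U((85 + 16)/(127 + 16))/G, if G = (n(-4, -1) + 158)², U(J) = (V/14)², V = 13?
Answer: 169/4120900 ≈ 4.1010e-5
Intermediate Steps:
n(Z, M) = -9 + Z
U(J) = 169/196 (U(J) = (13/14)² = 169/196)
G = 21025 (G = ((-9 - 4) + 158)² = (-13 + 158)² = 145² = 21025)
U((85 + 16)/(127 + 16))/G = (169/196)/21025 = (169/196)*(1/21025) = 169/4120900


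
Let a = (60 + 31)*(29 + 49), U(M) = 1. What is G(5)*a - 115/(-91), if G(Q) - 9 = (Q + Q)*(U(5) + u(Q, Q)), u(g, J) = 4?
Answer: 38109277/91 ≈ 4.1878e+5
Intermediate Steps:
G(Q) = 9 + 10*Q (G(Q) = 9 + (Q + Q)*(1 + 4) = 9 + (2*Q)*5 = 9 + 10*Q)
a = 7098 (a = 91*78 = 7098)
G(5)*a - 115/(-91) = (9 + 10*5)*7098 - 115/(-91) = (9 + 50)*7098 - 115*(-1/91) = 59*7098 + 115/91 = 418782 + 115/91 = 38109277/91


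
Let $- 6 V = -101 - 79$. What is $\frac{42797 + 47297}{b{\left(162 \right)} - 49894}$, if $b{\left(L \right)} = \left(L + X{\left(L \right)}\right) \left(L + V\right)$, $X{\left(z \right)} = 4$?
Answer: $- \frac{45047}{9011} \approx -4.9991$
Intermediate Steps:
$V = 30$ ($V = - \frac{-101 - 79}{6} = \left(- \frac{1}{6}\right) \left(-180\right) = 30$)
$b{\left(L \right)} = \left(4 + L\right) \left(30 + L\right)$ ($b{\left(L \right)} = \left(L + 4\right) \left(L + 30\right) = \left(4 + L\right) \left(30 + L\right)$)
$\frac{42797 + 47297}{b{\left(162 \right)} - 49894} = \frac{42797 + 47297}{\left(120 + 162^{2} + 34 \cdot 162\right) - 49894} = \frac{90094}{\left(120 + 26244 + 5508\right) - 49894} = \frac{90094}{31872 - 49894} = \frac{90094}{-18022} = 90094 \left(- \frac{1}{18022}\right) = - \frac{45047}{9011}$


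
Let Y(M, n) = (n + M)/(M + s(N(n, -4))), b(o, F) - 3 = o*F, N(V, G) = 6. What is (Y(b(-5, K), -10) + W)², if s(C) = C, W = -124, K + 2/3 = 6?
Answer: 41873841/2809 ≈ 14907.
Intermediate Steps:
K = 16/3 (K = -⅔ + 6 = 16/3 ≈ 5.3333)
b(o, F) = 3 + F*o (b(o, F) = 3 + o*F = 3 + F*o)
Y(M, n) = (M + n)/(6 + M) (Y(M, n) = (n + M)/(M + 6) = (M + n)/(6 + M))
(Y(b(-5, K), -10) + W)² = (((3 + (16/3)*(-5)) - 10)/(6 + (3 + (16/3)*(-5))) - 124)² = (((3 - 80/3) - 10)/(6 + (3 - 80/3)) - 124)² = ((-71/3 - 10)/(6 - 71/3) - 124)² = (-101/3/(-53/3) - 124)² = (-3/53*(-101/3) - 124)² = (101/53 - 124)² = (-6471/53)² = 41873841/2809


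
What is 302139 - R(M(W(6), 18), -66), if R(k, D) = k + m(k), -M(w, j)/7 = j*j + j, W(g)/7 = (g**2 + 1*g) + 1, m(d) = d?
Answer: 306927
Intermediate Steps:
W(g) = 7 + 7*g + 7*g**2 (W(g) = 7*((g**2 + 1*g) + 1) = 7*((g**2 + g) + 1) = 7*((g + g**2) + 1) = 7*(1 + g + g**2) = 7 + 7*g + 7*g**2)
M(w, j) = -7*j - 7*j**2 (M(w, j) = -7*(j*j + j) = -7*(j**2 + j) = -7*(j + j**2) = -7*j - 7*j**2)
R(k, D) = 2*k (R(k, D) = k + k = 2*k)
302139 - R(M(W(6), 18), -66) = 302139 - 2*(-7*18*(1 + 18)) = 302139 - 2*(-7*18*19) = 302139 - 2*(-2394) = 302139 - 1*(-4788) = 302139 + 4788 = 306927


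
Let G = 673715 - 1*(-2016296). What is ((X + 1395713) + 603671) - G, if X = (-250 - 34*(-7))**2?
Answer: -690483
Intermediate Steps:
G = 2690011 (G = 673715 + 2016296 = 2690011)
X = 144 (X = (-250 + 238)**2 = (-12)**2 = 144)
((X + 1395713) + 603671) - G = ((144 + 1395713) + 603671) - 1*2690011 = (1395857 + 603671) - 2690011 = 1999528 - 2690011 = -690483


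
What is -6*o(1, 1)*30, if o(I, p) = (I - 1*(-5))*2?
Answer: -2160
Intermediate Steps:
o(I, p) = 10 + 2*I (o(I, p) = (I + 5)*2 = (5 + I)*2 = 10 + 2*I)
-6*o(1, 1)*30 = -6*(10 + 2*1)*30 = -6*(10 + 2)*30 = -6*12*30 = -72*30 = -2160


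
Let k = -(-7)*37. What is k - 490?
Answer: -231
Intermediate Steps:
k = 259 (k = -1*(-259) = 259)
k - 490 = 259 - 490 = -231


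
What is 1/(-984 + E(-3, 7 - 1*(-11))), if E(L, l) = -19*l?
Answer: -1/1326 ≈ -0.00075415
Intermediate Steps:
1/(-984 + E(-3, 7 - 1*(-11))) = 1/(-984 - 19*(7 - 1*(-11))) = 1/(-984 - 19*(7 + 11)) = 1/(-984 - 19*18) = 1/(-984 - 342) = 1/(-1326) = -1/1326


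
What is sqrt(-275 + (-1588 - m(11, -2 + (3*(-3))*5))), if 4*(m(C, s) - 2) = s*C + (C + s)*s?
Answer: I*sqrt(8635)/2 ≈ 46.462*I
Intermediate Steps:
m(C, s) = 2 + C*s/4 + s*(C + s)/4 (m(C, s) = 2 + (s*C + (C + s)*s)/4 = 2 + (C*s + s*(C + s))/4 = 2 + (C*s/4 + s*(C + s)/4) = 2 + C*s/4 + s*(C + s)/4)
sqrt(-275 + (-1588 - m(11, -2 + (3*(-3))*5))) = sqrt(-275 + (-1588 - (2 + (-2 + (3*(-3))*5)**2/4 + (1/2)*11*(-2 + (3*(-3))*5)))) = sqrt(-275 + (-1588 - (2 + (-2 - 9*5)**2/4 + (1/2)*11*(-2 - 9*5)))) = sqrt(-275 + (-1588 - (2 + (-2 - 45)**2/4 + (1/2)*11*(-2 - 45)))) = sqrt(-275 + (-1588 - (2 + (1/4)*(-47)**2 + (1/2)*11*(-47)))) = sqrt(-275 + (-1588 - (2 + (1/4)*2209 - 517/2))) = sqrt(-275 + (-1588 - (2 + 2209/4 - 517/2))) = sqrt(-275 + (-1588 - 1*1183/4)) = sqrt(-275 + (-1588 - 1183/4)) = sqrt(-275 - 7535/4) = sqrt(-8635/4) = I*sqrt(8635)/2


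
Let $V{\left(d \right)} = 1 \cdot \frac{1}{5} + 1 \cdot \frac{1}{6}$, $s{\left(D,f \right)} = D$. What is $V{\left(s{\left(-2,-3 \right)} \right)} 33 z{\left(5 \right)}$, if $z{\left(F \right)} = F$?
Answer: $\frac{121}{2} \approx 60.5$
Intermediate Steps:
$V{\left(d \right)} = \frac{11}{30}$ ($V{\left(d \right)} = 1 \cdot \frac{1}{5} + 1 \cdot \frac{1}{6} = \frac{1}{5} + \frac{1}{6} = \frac{11}{30}$)
$V{\left(s{\left(-2,-3 \right)} \right)} 33 z{\left(5 \right)} = \frac{11}{30} \cdot 33 \cdot 5 = \frac{121}{10} \cdot 5 = \frac{121}{2}$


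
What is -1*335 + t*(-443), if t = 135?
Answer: -60140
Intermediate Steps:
-1*335 + t*(-443) = -1*335 + 135*(-443) = -335 - 59805 = -60140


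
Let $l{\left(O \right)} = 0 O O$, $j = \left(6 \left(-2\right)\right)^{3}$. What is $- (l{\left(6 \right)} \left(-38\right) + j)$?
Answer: $1728$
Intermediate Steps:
$j = -1728$ ($j = \left(-12\right)^{3} = -1728$)
$l{\left(O \right)} = 0$ ($l{\left(O \right)} = 0 O = 0$)
$- (l{\left(6 \right)} \left(-38\right) + j) = - (0 \left(-38\right) - 1728) = - (0 - 1728) = \left(-1\right) \left(-1728\right) = 1728$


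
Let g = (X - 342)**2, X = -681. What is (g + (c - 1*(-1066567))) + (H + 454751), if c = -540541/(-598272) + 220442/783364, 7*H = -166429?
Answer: 2086555008591105259/820163307264 ≈ 2.5441e+6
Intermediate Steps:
H = -166429/7 (H = (1/7)*(-166429) = -166429/7 ≈ -23776.)
c = 138831159037/117166186752 (c = -540541*(-1/598272) + 220442*(1/783364) = 540541/598272 + 110221/391682 = 138831159037/117166186752 ≈ 1.1849)
g = 1046529 (g = (-681 - 342)**2 = (-1023)**2 = 1046529)
(g + (c - 1*(-1066567))) + (H + 454751) = (1046529 + (138831159037/117166186752 - 1*(-1066567))) + (-166429/7 + 454751) = (1046529 + (138831159037/117166186752 + 1066567)) + 3016828/7 = (1046529 + 124965727136679421/117166186752) + 3016828/7 = 247583539392063229/117166186752 + 3016828/7 = 2086555008591105259/820163307264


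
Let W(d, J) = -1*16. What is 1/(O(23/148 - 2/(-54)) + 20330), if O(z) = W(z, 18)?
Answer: 1/20314 ≈ 4.9227e-5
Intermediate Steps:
W(d, J) = -16
O(z) = -16
1/(O(23/148 - 2/(-54)) + 20330) = 1/(-16 + 20330) = 1/20314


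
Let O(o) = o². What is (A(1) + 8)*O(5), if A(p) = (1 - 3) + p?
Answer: 175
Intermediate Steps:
A(p) = -2 + p
(A(1) + 8)*O(5) = ((-2 + 1) + 8)*5² = (-1 + 8)*25 = 7*25 = 175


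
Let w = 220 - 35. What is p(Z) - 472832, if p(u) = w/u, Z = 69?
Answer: -32625223/69 ≈ -4.7283e+5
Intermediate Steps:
w = 185
p(u) = 185/u
p(Z) - 472832 = 185/69 - 472832 = -32625223/69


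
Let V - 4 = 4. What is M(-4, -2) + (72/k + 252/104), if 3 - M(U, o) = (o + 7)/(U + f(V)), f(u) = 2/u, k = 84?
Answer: 4157/546 ≈ 7.6136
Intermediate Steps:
V = 8 (V = 4 + 4 = 8)
M(U, o) = 3 - (7 + o)/(1/4 + U) (M(U, o) = 3 - (o + 7)/(U + 2/8) = 3 - (7 + o)/(U + 2*(1/8)) = 3 - (7 + o)/(U + 1/4) = 3 - (7 + o)/(1/4 + U))
M(-4, -2) + (72/k + 252/104) = (-25 - 4*(-2) + 12*(-4))/(1 + 4*(-4)) + (72/84 + 252/104) = (-25 + 8 - 48)/(1 - 16) + (72*(1/84) + 252*(1/104)) = -65/(-15) + (6/7 + 63/26) = -1/15*(-65) + 597/182 = 13/3 + 597/182 = 4157/546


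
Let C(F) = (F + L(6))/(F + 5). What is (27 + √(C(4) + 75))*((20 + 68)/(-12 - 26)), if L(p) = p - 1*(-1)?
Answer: -1188/19 - 308*√14/57 ≈ -82.744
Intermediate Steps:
L(p) = 1 + p (L(p) = p + 1 = 1 + p)
C(F) = (7 + F)/(5 + F) (C(F) = (F + (1 + 6))/(F + 5) = (F + 7)/(5 + F) = (7 + F)/(5 + F))
(27 + √(C(4) + 75))*((20 + 68)/(-12 - 26)) = (27 + √((7 + 4)/(5 + 4) + 75))*((20 + 68)/(-12 - 26)) = (27 + √(11/9 + 75))*(88/(-38)) = (27 + √((⅑)*11 + 75))*(88*(-1/38)) = (27 + √(11/9 + 75))*(-44/19) = (27 + √(686/9))*(-44/19) = (27 + 7*√14/3)*(-44/19) = -1188/19 - 308*√14/57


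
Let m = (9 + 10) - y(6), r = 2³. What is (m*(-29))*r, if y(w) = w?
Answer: -3016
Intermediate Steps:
r = 8
m = 13 (m = (9 + 10) - 1*6 = 19 - 6 = 13)
(m*(-29))*r = (13*(-29))*8 = -377*8 = -3016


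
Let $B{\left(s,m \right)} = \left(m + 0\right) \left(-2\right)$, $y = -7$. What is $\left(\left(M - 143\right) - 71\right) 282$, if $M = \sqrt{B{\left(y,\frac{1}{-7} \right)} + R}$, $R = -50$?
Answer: $-60348 + \frac{564 i \sqrt{609}}{7} \approx -60348.0 + 1988.3 i$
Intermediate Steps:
$B{\left(s,m \right)} = - 2 m$ ($B{\left(s,m \right)} = m \left(-2\right) = - 2 m$)
$M = \frac{2 i \sqrt{609}}{7}$ ($M = \sqrt{- \frac{2}{-7} - 50} = \sqrt{\left(-2\right) \left(- \frac{1}{7}\right) - 50} = \sqrt{\frac{2}{7} - 50} = \sqrt{- \frac{348}{7}} = \frac{2 i \sqrt{609}}{7} \approx 7.0508 i$)
$\left(\left(M - 143\right) - 71\right) 282 = \left(\left(\frac{2 i \sqrt{609}}{7} - 143\right) - 71\right) 282 = \left(\left(-143 + \frac{2 i \sqrt{609}}{7}\right) - 71\right) 282 = \left(-214 + \frac{2 i \sqrt{609}}{7}\right) 282 = -60348 + \frac{564 i \sqrt{609}}{7}$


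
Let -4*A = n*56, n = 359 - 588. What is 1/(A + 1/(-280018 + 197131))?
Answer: 82887/265735721 ≈ 0.00031192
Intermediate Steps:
n = -229
A = 3206 (A = -(-229)*56/4 = -1/4*(-12824) = 3206)
1/(A + 1/(-280018 + 197131)) = 1/(3206 + 1/(-280018 + 197131)) = 1/(3206 + 1/(-82887)) = 1/(3206 - 1/82887) = 1/(265735721/82887) = 82887/265735721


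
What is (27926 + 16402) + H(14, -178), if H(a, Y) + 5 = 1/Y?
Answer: 7889493/178 ≈ 44323.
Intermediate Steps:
H(a, Y) = -5 + 1/Y
(27926 + 16402) + H(14, -178) = (27926 + 16402) + (-5 + 1/(-178)) = 44328 + (-5 - 1/178) = 44328 - 891/178 = 7889493/178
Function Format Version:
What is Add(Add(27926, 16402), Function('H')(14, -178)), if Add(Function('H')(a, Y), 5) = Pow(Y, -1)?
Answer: Rational(7889493, 178) ≈ 44323.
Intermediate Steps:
Function('H')(a, Y) = Add(-5, Pow(Y, -1))
Add(Add(27926, 16402), Function('H')(14, -178)) = Add(Add(27926, 16402), Add(-5, Pow(-178, -1))) = Add(44328, Add(-5, Rational(-1, 178))) = Add(44328, Rational(-891, 178)) = Rational(7889493, 178)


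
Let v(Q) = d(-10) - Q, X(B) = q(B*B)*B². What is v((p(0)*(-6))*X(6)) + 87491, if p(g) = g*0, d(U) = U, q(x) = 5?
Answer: 87481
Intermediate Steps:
X(B) = 5*B²
p(g) = 0
v(Q) = -10 - Q
v((p(0)*(-6))*X(6)) + 87491 = (-10 - 0*(-6)*5*6²) + 87491 = (-10 - 0*5*36) + 87491 = (-10 - 0*180) + 87491 = (-10 - 1*0) + 87491 = (-10 + 0) + 87491 = -10 + 87491 = 87481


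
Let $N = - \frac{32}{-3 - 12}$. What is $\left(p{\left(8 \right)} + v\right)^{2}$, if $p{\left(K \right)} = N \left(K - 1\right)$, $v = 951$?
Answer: $\frac{209931121}{225} \approx 9.3303 \cdot 10^{5}$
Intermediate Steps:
$N = \frac{32}{15}$ ($N = - \frac{32}{-3 - 12} = - \frac{32}{-15} = \left(-32\right) \left(- \frac{1}{15}\right) = \frac{32}{15} \approx 2.1333$)
$p{\left(K \right)} = - \frac{32}{15} + \frac{32 K}{15}$ ($p{\left(K \right)} = \frac{32 \left(K - 1\right)}{15} = \frac{32 \left(-1 + K\right)}{15} = - \frac{32}{15} + \frac{32 K}{15}$)
$\left(p{\left(8 \right)} + v\right)^{2} = \left(\left(- \frac{32}{15} + \frac{32}{15} \cdot 8\right) + 951\right)^{2} = \left(\left(- \frac{32}{15} + \frac{256}{15}\right) + 951\right)^{2} = \left(\frac{224}{15} + 951\right)^{2} = \left(\frac{14489}{15}\right)^{2} = \frac{209931121}{225}$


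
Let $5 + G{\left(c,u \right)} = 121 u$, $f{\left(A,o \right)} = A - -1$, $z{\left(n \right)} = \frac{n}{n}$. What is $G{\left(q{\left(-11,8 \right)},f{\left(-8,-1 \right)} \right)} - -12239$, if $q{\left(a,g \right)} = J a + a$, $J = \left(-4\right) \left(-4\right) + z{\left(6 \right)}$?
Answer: $11387$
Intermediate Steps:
$z{\left(n \right)} = 1$
$J = 17$ ($J = \left(-4\right) \left(-4\right) + 1 = 16 + 1 = 17$)
$f{\left(A,o \right)} = 1 + A$ ($f{\left(A,o \right)} = A + 1 = 1 + A$)
$q{\left(a,g \right)} = 18 a$ ($q{\left(a,g \right)} = 17 a + a = 18 a$)
$G{\left(c,u \right)} = -5 + 121 u$
$G{\left(q{\left(-11,8 \right)},f{\left(-8,-1 \right)} \right)} - -12239 = \left(-5 + 121 \left(1 - 8\right)\right) - -12239 = \left(-5 + 121 \left(-7\right)\right) + 12239 = \left(-5 - 847\right) + 12239 = -852 + 12239 = 11387$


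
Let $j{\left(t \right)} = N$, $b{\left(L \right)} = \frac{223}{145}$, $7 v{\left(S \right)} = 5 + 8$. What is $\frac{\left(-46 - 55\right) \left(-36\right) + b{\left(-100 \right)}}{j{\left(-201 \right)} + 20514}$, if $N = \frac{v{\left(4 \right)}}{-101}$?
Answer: $\frac{372902201}{2102990825} \approx 0.17732$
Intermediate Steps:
$v{\left(S \right)} = \frac{13}{7}$ ($v{\left(S \right)} = \frac{5 + 8}{7} = \frac{1}{7} \cdot 13 = \frac{13}{7}$)
$b{\left(L \right)} = \frac{223}{145}$ ($b{\left(L \right)} = 223 \cdot \frac{1}{145} = \frac{223}{145}$)
$N = - \frac{13}{707}$ ($N = \frac{13}{7 \left(-101\right)} = \frac{13}{7} \left(- \frac{1}{101}\right) = - \frac{13}{707} \approx -0.018388$)
$j{\left(t \right)} = - \frac{13}{707}$
$\frac{\left(-46 - 55\right) \left(-36\right) + b{\left(-100 \right)}}{j{\left(-201 \right)} + 20514} = \frac{\left(-46 - 55\right) \left(-36\right) + \frac{223}{145}}{- \frac{13}{707} + 20514} = \frac{\left(-101\right) \left(-36\right) + \frac{223}{145}}{\frac{14503385}{707}} = \left(3636 + \frac{223}{145}\right) \frac{707}{14503385} = \frac{527443}{145} \cdot \frac{707}{14503385} = \frac{372902201}{2102990825}$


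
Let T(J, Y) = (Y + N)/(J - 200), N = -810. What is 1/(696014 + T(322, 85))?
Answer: 122/84912983 ≈ 1.4368e-6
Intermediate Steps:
T(J, Y) = (-810 + Y)/(-200 + J) (T(J, Y) = (Y - 810)/(J - 200) = (-810 + Y)/(-200 + J))
1/(696014 + T(322, 85)) = 1/(696014 + (-810 + 85)/(-200 + 322)) = 1/(696014 - 725/122) = 1/(84912983/122) = 122/84912983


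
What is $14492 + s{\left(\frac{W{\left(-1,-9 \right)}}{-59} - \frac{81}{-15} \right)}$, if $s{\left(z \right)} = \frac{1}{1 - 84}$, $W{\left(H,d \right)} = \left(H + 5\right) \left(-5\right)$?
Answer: $\frac{1202835}{83} \approx 14492.0$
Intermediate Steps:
$W{\left(H,d \right)} = -25 - 5 H$ ($W{\left(H,d \right)} = \left(5 + H\right) \left(-5\right) = -25 - 5 H$)
$s{\left(z \right)} = - \frac{1}{83}$ ($s{\left(z \right)} = \frac{1}{-83} = - \frac{1}{83}$)
$14492 + s{\left(\frac{W{\left(-1,-9 \right)}}{-59} - \frac{81}{-15} \right)} = 14492 - \frac{1}{83} = \frac{1202835}{83}$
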